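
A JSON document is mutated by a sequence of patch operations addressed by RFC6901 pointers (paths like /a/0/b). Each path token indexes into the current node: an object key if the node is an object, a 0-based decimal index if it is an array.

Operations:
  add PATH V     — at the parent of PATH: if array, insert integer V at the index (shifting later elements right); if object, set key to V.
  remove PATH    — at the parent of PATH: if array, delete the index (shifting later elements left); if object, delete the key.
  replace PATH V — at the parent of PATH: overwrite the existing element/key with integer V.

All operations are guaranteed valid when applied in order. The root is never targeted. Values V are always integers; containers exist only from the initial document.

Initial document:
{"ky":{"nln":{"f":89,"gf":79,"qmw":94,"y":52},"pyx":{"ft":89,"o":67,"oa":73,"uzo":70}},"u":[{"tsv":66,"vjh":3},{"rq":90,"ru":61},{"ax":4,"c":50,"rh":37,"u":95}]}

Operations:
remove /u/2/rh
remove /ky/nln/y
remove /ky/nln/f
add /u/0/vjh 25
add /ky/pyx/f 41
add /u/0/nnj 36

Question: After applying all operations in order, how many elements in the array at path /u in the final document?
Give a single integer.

Answer: 3

Derivation:
After op 1 (remove /u/2/rh): {"ky":{"nln":{"f":89,"gf":79,"qmw":94,"y":52},"pyx":{"ft":89,"o":67,"oa":73,"uzo":70}},"u":[{"tsv":66,"vjh":3},{"rq":90,"ru":61},{"ax":4,"c":50,"u":95}]}
After op 2 (remove /ky/nln/y): {"ky":{"nln":{"f":89,"gf":79,"qmw":94},"pyx":{"ft":89,"o":67,"oa":73,"uzo":70}},"u":[{"tsv":66,"vjh":3},{"rq":90,"ru":61},{"ax":4,"c":50,"u":95}]}
After op 3 (remove /ky/nln/f): {"ky":{"nln":{"gf":79,"qmw":94},"pyx":{"ft":89,"o":67,"oa":73,"uzo":70}},"u":[{"tsv":66,"vjh":3},{"rq":90,"ru":61},{"ax":4,"c":50,"u":95}]}
After op 4 (add /u/0/vjh 25): {"ky":{"nln":{"gf":79,"qmw":94},"pyx":{"ft":89,"o":67,"oa":73,"uzo":70}},"u":[{"tsv":66,"vjh":25},{"rq":90,"ru":61},{"ax":4,"c":50,"u":95}]}
After op 5 (add /ky/pyx/f 41): {"ky":{"nln":{"gf":79,"qmw":94},"pyx":{"f":41,"ft":89,"o":67,"oa":73,"uzo":70}},"u":[{"tsv":66,"vjh":25},{"rq":90,"ru":61},{"ax":4,"c":50,"u":95}]}
After op 6 (add /u/0/nnj 36): {"ky":{"nln":{"gf":79,"qmw":94},"pyx":{"f":41,"ft":89,"o":67,"oa":73,"uzo":70}},"u":[{"nnj":36,"tsv":66,"vjh":25},{"rq":90,"ru":61},{"ax":4,"c":50,"u":95}]}
Size at path /u: 3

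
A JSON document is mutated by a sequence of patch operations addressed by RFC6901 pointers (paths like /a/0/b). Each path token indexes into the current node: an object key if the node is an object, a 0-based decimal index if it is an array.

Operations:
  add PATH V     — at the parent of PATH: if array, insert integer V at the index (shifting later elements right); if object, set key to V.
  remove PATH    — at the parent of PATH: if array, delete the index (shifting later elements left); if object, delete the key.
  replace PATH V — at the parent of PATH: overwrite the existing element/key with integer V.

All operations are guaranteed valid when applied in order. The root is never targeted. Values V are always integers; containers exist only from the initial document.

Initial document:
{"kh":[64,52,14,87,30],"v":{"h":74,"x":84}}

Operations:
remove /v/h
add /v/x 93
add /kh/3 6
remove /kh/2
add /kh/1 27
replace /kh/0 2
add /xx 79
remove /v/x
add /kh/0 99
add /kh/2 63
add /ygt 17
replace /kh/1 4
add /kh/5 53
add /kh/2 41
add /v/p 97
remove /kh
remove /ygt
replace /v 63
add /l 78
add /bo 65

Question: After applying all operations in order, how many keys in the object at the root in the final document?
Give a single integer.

Answer: 4

Derivation:
After op 1 (remove /v/h): {"kh":[64,52,14,87,30],"v":{"x":84}}
After op 2 (add /v/x 93): {"kh":[64,52,14,87,30],"v":{"x":93}}
After op 3 (add /kh/3 6): {"kh":[64,52,14,6,87,30],"v":{"x":93}}
After op 4 (remove /kh/2): {"kh":[64,52,6,87,30],"v":{"x":93}}
After op 5 (add /kh/1 27): {"kh":[64,27,52,6,87,30],"v":{"x":93}}
After op 6 (replace /kh/0 2): {"kh":[2,27,52,6,87,30],"v":{"x":93}}
After op 7 (add /xx 79): {"kh":[2,27,52,6,87,30],"v":{"x":93},"xx":79}
After op 8 (remove /v/x): {"kh":[2,27,52,6,87,30],"v":{},"xx":79}
After op 9 (add /kh/0 99): {"kh":[99,2,27,52,6,87,30],"v":{},"xx":79}
After op 10 (add /kh/2 63): {"kh":[99,2,63,27,52,6,87,30],"v":{},"xx":79}
After op 11 (add /ygt 17): {"kh":[99,2,63,27,52,6,87,30],"v":{},"xx":79,"ygt":17}
After op 12 (replace /kh/1 4): {"kh":[99,4,63,27,52,6,87,30],"v":{},"xx":79,"ygt":17}
After op 13 (add /kh/5 53): {"kh":[99,4,63,27,52,53,6,87,30],"v":{},"xx":79,"ygt":17}
After op 14 (add /kh/2 41): {"kh":[99,4,41,63,27,52,53,6,87,30],"v":{},"xx":79,"ygt":17}
After op 15 (add /v/p 97): {"kh":[99,4,41,63,27,52,53,6,87,30],"v":{"p":97},"xx":79,"ygt":17}
After op 16 (remove /kh): {"v":{"p":97},"xx":79,"ygt":17}
After op 17 (remove /ygt): {"v":{"p":97},"xx":79}
After op 18 (replace /v 63): {"v":63,"xx":79}
After op 19 (add /l 78): {"l":78,"v":63,"xx":79}
After op 20 (add /bo 65): {"bo":65,"l":78,"v":63,"xx":79}
Size at the root: 4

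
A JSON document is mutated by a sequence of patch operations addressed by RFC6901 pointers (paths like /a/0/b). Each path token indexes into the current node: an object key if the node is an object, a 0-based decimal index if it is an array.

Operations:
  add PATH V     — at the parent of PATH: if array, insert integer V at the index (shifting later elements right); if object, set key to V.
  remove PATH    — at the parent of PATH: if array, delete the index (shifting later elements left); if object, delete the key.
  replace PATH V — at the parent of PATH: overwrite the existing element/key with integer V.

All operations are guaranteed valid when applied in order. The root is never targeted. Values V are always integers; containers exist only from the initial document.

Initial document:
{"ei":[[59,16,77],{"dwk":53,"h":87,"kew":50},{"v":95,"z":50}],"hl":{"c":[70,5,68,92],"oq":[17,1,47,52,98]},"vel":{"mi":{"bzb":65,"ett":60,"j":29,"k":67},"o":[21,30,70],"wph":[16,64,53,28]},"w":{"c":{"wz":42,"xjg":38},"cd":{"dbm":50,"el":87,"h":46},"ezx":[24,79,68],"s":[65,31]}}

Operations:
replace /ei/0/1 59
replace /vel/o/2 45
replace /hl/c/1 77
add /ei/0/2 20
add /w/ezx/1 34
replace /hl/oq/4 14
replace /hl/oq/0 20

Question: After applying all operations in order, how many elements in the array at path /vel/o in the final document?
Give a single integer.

Answer: 3

Derivation:
After op 1 (replace /ei/0/1 59): {"ei":[[59,59,77],{"dwk":53,"h":87,"kew":50},{"v":95,"z":50}],"hl":{"c":[70,5,68,92],"oq":[17,1,47,52,98]},"vel":{"mi":{"bzb":65,"ett":60,"j":29,"k":67},"o":[21,30,70],"wph":[16,64,53,28]},"w":{"c":{"wz":42,"xjg":38},"cd":{"dbm":50,"el":87,"h":46},"ezx":[24,79,68],"s":[65,31]}}
After op 2 (replace /vel/o/2 45): {"ei":[[59,59,77],{"dwk":53,"h":87,"kew":50},{"v":95,"z":50}],"hl":{"c":[70,5,68,92],"oq":[17,1,47,52,98]},"vel":{"mi":{"bzb":65,"ett":60,"j":29,"k":67},"o":[21,30,45],"wph":[16,64,53,28]},"w":{"c":{"wz":42,"xjg":38},"cd":{"dbm":50,"el":87,"h":46},"ezx":[24,79,68],"s":[65,31]}}
After op 3 (replace /hl/c/1 77): {"ei":[[59,59,77],{"dwk":53,"h":87,"kew":50},{"v":95,"z":50}],"hl":{"c":[70,77,68,92],"oq":[17,1,47,52,98]},"vel":{"mi":{"bzb":65,"ett":60,"j":29,"k":67},"o":[21,30,45],"wph":[16,64,53,28]},"w":{"c":{"wz":42,"xjg":38},"cd":{"dbm":50,"el":87,"h":46},"ezx":[24,79,68],"s":[65,31]}}
After op 4 (add /ei/0/2 20): {"ei":[[59,59,20,77],{"dwk":53,"h":87,"kew":50},{"v":95,"z":50}],"hl":{"c":[70,77,68,92],"oq":[17,1,47,52,98]},"vel":{"mi":{"bzb":65,"ett":60,"j":29,"k":67},"o":[21,30,45],"wph":[16,64,53,28]},"w":{"c":{"wz":42,"xjg":38},"cd":{"dbm":50,"el":87,"h":46},"ezx":[24,79,68],"s":[65,31]}}
After op 5 (add /w/ezx/1 34): {"ei":[[59,59,20,77],{"dwk":53,"h":87,"kew":50},{"v":95,"z":50}],"hl":{"c":[70,77,68,92],"oq":[17,1,47,52,98]},"vel":{"mi":{"bzb":65,"ett":60,"j":29,"k":67},"o":[21,30,45],"wph":[16,64,53,28]},"w":{"c":{"wz":42,"xjg":38},"cd":{"dbm":50,"el":87,"h":46},"ezx":[24,34,79,68],"s":[65,31]}}
After op 6 (replace /hl/oq/4 14): {"ei":[[59,59,20,77],{"dwk":53,"h":87,"kew":50},{"v":95,"z":50}],"hl":{"c":[70,77,68,92],"oq":[17,1,47,52,14]},"vel":{"mi":{"bzb":65,"ett":60,"j":29,"k":67},"o":[21,30,45],"wph":[16,64,53,28]},"w":{"c":{"wz":42,"xjg":38},"cd":{"dbm":50,"el":87,"h":46},"ezx":[24,34,79,68],"s":[65,31]}}
After op 7 (replace /hl/oq/0 20): {"ei":[[59,59,20,77],{"dwk":53,"h":87,"kew":50},{"v":95,"z":50}],"hl":{"c":[70,77,68,92],"oq":[20,1,47,52,14]},"vel":{"mi":{"bzb":65,"ett":60,"j":29,"k":67},"o":[21,30,45],"wph":[16,64,53,28]},"w":{"c":{"wz":42,"xjg":38},"cd":{"dbm":50,"el":87,"h":46},"ezx":[24,34,79,68],"s":[65,31]}}
Size at path /vel/o: 3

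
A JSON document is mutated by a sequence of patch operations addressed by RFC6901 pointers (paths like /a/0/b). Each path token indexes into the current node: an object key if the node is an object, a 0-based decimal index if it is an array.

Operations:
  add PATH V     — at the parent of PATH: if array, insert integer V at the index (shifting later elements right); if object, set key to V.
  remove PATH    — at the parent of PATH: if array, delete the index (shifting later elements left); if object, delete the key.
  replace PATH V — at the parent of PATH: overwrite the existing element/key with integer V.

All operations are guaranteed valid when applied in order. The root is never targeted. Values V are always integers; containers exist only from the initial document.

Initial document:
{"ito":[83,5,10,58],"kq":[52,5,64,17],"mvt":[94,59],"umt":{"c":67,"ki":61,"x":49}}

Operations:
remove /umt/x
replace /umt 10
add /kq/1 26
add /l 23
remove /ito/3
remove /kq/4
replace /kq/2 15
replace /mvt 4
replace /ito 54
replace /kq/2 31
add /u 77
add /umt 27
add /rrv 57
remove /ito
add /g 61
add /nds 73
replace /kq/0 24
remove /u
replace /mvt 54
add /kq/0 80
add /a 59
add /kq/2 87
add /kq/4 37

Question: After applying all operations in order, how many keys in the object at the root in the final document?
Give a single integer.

After op 1 (remove /umt/x): {"ito":[83,5,10,58],"kq":[52,5,64,17],"mvt":[94,59],"umt":{"c":67,"ki":61}}
After op 2 (replace /umt 10): {"ito":[83,5,10,58],"kq":[52,5,64,17],"mvt":[94,59],"umt":10}
After op 3 (add /kq/1 26): {"ito":[83,5,10,58],"kq":[52,26,5,64,17],"mvt":[94,59],"umt":10}
After op 4 (add /l 23): {"ito":[83,5,10,58],"kq":[52,26,5,64,17],"l":23,"mvt":[94,59],"umt":10}
After op 5 (remove /ito/3): {"ito":[83,5,10],"kq":[52,26,5,64,17],"l":23,"mvt":[94,59],"umt":10}
After op 6 (remove /kq/4): {"ito":[83,5,10],"kq":[52,26,5,64],"l":23,"mvt":[94,59],"umt":10}
After op 7 (replace /kq/2 15): {"ito":[83,5,10],"kq":[52,26,15,64],"l":23,"mvt":[94,59],"umt":10}
After op 8 (replace /mvt 4): {"ito":[83,5,10],"kq":[52,26,15,64],"l":23,"mvt":4,"umt":10}
After op 9 (replace /ito 54): {"ito":54,"kq":[52,26,15,64],"l":23,"mvt":4,"umt":10}
After op 10 (replace /kq/2 31): {"ito":54,"kq":[52,26,31,64],"l":23,"mvt":4,"umt":10}
After op 11 (add /u 77): {"ito":54,"kq":[52,26,31,64],"l":23,"mvt":4,"u":77,"umt":10}
After op 12 (add /umt 27): {"ito":54,"kq":[52,26,31,64],"l":23,"mvt":4,"u":77,"umt":27}
After op 13 (add /rrv 57): {"ito":54,"kq":[52,26,31,64],"l":23,"mvt":4,"rrv":57,"u":77,"umt":27}
After op 14 (remove /ito): {"kq":[52,26,31,64],"l":23,"mvt":4,"rrv":57,"u":77,"umt":27}
After op 15 (add /g 61): {"g":61,"kq":[52,26,31,64],"l":23,"mvt":4,"rrv":57,"u":77,"umt":27}
After op 16 (add /nds 73): {"g":61,"kq":[52,26,31,64],"l":23,"mvt":4,"nds":73,"rrv":57,"u":77,"umt":27}
After op 17 (replace /kq/0 24): {"g":61,"kq":[24,26,31,64],"l":23,"mvt":4,"nds":73,"rrv":57,"u":77,"umt":27}
After op 18 (remove /u): {"g":61,"kq":[24,26,31,64],"l":23,"mvt":4,"nds":73,"rrv":57,"umt":27}
After op 19 (replace /mvt 54): {"g":61,"kq":[24,26,31,64],"l":23,"mvt":54,"nds":73,"rrv":57,"umt":27}
After op 20 (add /kq/0 80): {"g":61,"kq":[80,24,26,31,64],"l":23,"mvt":54,"nds":73,"rrv":57,"umt":27}
After op 21 (add /a 59): {"a":59,"g":61,"kq":[80,24,26,31,64],"l":23,"mvt":54,"nds":73,"rrv":57,"umt":27}
After op 22 (add /kq/2 87): {"a":59,"g":61,"kq":[80,24,87,26,31,64],"l":23,"mvt":54,"nds":73,"rrv":57,"umt":27}
After op 23 (add /kq/4 37): {"a":59,"g":61,"kq":[80,24,87,26,37,31,64],"l":23,"mvt":54,"nds":73,"rrv":57,"umt":27}
Size at the root: 8

Answer: 8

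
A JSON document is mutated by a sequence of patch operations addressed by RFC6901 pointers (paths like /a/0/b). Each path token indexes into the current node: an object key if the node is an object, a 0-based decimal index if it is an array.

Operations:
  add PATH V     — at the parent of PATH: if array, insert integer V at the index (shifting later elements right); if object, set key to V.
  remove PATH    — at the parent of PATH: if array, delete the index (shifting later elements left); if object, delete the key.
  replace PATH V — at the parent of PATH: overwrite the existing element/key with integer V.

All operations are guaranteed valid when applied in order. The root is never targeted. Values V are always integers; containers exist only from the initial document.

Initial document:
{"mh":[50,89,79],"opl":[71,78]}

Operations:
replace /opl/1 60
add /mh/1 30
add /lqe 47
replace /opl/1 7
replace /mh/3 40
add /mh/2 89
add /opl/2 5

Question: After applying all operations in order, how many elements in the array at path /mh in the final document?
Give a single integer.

Answer: 5

Derivation:
After op 1 (replace /opl/1 60): {"mh":[50,89,79],"opl":[71,60]}
After op 2 (add /mh/1 30): {"mh":[50,30,89,79],"opl":[71,60]}
After op 3 (add /lqe 47): {"lqe":47,"mh":[50,30,89,79],"opl":[71,60]}
After op 4 (replace /opl/1 7): {"lqe":47,"mh":[50,30,89,79],"opl":[71,7]}
After op 5 (replace /mh/3 40): {"lqe":47,"mh":[50,30,89,40],"opl":[71,7]}
After op 6 (add /mh/2 89): {"lqe":47,"mh":[50,30,89,89,40],"opl":[71,7]}
After op 7 (add /opl/2 5): {"lqe":47,"mh":[50,30,89,89,40],"opl":[71,7,5]}
Size at path /mh: 5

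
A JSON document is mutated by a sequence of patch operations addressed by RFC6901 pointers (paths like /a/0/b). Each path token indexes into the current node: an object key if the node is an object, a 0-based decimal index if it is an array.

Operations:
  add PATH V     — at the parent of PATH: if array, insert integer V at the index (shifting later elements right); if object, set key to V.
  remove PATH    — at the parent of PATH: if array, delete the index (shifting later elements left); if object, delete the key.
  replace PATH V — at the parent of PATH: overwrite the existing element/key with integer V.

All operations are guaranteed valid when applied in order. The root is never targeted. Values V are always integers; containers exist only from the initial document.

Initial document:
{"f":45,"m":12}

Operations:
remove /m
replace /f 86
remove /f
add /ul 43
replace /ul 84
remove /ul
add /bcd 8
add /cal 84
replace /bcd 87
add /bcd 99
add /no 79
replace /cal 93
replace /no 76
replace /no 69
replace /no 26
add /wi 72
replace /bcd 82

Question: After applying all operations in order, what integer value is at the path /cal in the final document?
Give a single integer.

Answer: 93

Derivation:
After op 1 (remove /m): {"f":45}
After op 2 (replace /f 86): {"f":86}
After op 3 (remove /f): {}
After op 4 (add /ul 43): {"ul":43}
After op 5 (replace /ul 84): {"ul":84}
After op 6 (remove /ul): {}
After op 7 (add /bcd 8): {"bcd":8}
After op 8 (add /cal 84): {"bcd":8,"cal":84}
After op 9 (replace /bcd 87): {"bcd":87,"cal":84}
After op 10 (add /bcd 99): {"bcd":99,"cal":84}
After op 11 (add /no 79): {"bcd":99,"cal":84,"no":79}
After op 12 (replace /cal 93): {"bcd":99,"cal":93,"no":79}
After op 13 (replace /no 76): {"bcd":99,"cal":93,"no":76}
After op 14 (replace /no 69): {"bcd":99,"cal":93,"no":69}
After op 15 (replace /no 26): {"bcd":99,"cal":93,"no":26}
After op 16 (add /wi 72): {"bcd":99,"cal":93,"no":26,"wi":72}
After op 17 (replace /bcd 82): {"bcd":82,"cal":93,"no":26,"wi":72}
Value at /cal: 93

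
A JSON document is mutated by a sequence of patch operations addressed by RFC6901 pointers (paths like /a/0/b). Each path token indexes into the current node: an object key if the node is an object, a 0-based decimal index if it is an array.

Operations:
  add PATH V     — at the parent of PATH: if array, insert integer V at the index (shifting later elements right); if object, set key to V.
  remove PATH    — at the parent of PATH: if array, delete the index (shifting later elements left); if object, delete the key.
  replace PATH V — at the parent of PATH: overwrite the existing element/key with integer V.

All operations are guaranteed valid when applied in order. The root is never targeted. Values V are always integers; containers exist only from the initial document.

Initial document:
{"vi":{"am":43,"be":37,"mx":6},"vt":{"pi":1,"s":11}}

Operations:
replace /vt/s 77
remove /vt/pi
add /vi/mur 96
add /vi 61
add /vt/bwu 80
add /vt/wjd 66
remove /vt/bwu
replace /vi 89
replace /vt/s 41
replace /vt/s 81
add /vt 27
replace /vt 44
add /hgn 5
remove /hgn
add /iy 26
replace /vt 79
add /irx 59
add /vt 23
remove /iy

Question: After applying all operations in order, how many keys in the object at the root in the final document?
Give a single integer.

Answer: 3

Derivation:
After op 1 (replace /vt/s 77): {"vi":{"am":43,"be":37,"mx":6},"vt":{"pi":1,"s":77}}
After op 2 (remove /vt/pi): {"vi":{"am":43,"be":37,"mx":6},"vt":{"s":77}}
After op 3 (add /vi/mur 96): {"vi":{"am":43,"be":37,"mur":96,"mx":6},"vt":{"s":77}}
After op 4 (add /vi 61): {"vi":61,"vt":{"s":77}}
After op 5 (add /vt/bwu 80): {"vi":61,"vt":{"bwu":80,"s":77}}
After op 6 (add /vt/wjd 66): {"vi":61,"vt":{"bwu":80,"s":77,"wjd":66}}
After op 7 (remove /vt/bwu): {"vi":61,"vt":{"s":77,"wjd":66}}
After op 8 (replace /vi 89): {"vi":89,"vt":{"s":77,"wjd":66}}
After op 9 (replace /vt/s 41): {"vi":89,"vt":{"s":41,"wjd":66}}
After op 10 (replace /vt/s 81): {"vi":89,"vt":{"s":81,"wjd":66}}
After op 11 (add /vt 27): {"vi":89,"vt":27}
After op 12 (replace /vt 44): {"vi":89,"vt":44}
After op 13 (add /hgn 5): {"hgn":5,"vi":89,"vt":44}
After op 14 (remove /hgn): {"vi":89,"vt":44}
After op 15 (add /iy 26): {"iy":26,"vi":89,"vt":44}
After op 16 (replace /vt 79): {"iy":26,"vi":89,"vt":79}
After op 17 (add /irx 59): {"irx":59,"iy":26,"vi":89,"vt":79}
After op 18 (add /vt 23): {"irx":59,"iy":26,"vi":89,"vt":23}
After op 19 (remove /iy): {"irx":59,"vi":89,"vt":23}
Size at the root: 3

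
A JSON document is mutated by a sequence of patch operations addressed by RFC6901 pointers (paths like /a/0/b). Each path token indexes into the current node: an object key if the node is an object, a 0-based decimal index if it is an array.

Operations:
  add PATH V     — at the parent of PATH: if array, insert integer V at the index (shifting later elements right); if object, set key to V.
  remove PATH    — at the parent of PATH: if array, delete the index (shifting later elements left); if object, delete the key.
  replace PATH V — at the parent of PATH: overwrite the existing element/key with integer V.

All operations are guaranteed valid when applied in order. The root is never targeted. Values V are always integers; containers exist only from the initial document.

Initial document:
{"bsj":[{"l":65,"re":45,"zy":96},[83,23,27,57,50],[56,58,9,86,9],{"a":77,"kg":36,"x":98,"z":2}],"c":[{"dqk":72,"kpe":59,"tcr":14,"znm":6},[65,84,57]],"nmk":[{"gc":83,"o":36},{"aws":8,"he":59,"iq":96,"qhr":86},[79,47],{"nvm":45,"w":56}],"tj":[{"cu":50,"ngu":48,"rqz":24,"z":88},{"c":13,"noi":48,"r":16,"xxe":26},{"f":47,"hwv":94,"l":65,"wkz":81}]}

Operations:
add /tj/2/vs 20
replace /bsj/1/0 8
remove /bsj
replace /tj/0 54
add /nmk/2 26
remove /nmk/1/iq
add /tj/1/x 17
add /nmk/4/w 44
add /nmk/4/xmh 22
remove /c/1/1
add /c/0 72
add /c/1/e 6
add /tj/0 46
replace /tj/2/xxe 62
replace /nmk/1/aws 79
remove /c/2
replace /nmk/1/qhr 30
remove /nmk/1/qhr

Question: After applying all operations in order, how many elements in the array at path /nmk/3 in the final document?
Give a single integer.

Answer: 2

Derivation:
After op 1 (add /tj/2/vs 20): {"bsj":[{"l":65,"re":45,"zy":96},[83,23,27,57,50],[56,58,9,86,9],{"a":77,"kg":36,"x":98,"z":2}],"c":[{"dqk":72,"kpe":59,"tcr":14,"znm":6},[65,84,57]],"nmk":[{"gc":83,"o":36},{"aws":8,"he":59,"iq":96,"qhr":86},[79,47],{"nvm":45,"w":56}],"tj":[{"cu":50,"ngu":48,"rqz":24,"z":88},{"c":13,"noi":48,"r":16,"xxe":26},{"f":47,"hwv":94,"l":65,"vs":20,"wkz":81}]}
After op 2 (replace /bsj/1/0 8): {"bsj":[{"l":65,"re":45,"zy":96},[8,23,27,57,50],[56,58,9,86,9],{"a":77,"kg":36,"x":98,"z":2}],"c":[{"dqk":72,"kpe":59,"tcr":14,"znm":6},[65,84,57]],"nmk":[{"gc":83,"o":36},{"aws":8,"he":59,"iq":96,"qhr":86},[79,47],{"nvm":45,"w":56}],"tj":[{"cu":50,"ngu":48,"rqz":24,"z":88},{"c":13,"noi":48,"r":16,"xxe":26},{"f":47,"hwv":94,"l":65,"vs":20,"wkz":81}]}
After op 3 (remove /bsj): {"c":[{"dqk":72,"kpe":59,"tcr":14,"znm":6},[65,84,57]],"nmk":[{"gc":83,"o":36},{"aws":8,"he":59,"iq":96,"qhr":86},[79,47],{"nvm":45,"w":56}],"tj":[{"cu":50,"ngu":48,"rqz":24,"z":88},{"c":13,"noi":48,"r":16,"xxe":26},{"f":47,"hwv":94,"l":65,"vs":20,"wkz":81}]}
After op 4 (replace /tj/0 54): {"c":[{"dqk":72,"kpe":59,"tcr":14,"znm":6},[65,84,57]],"nmk":[{"gc":83,"o":36},{"aws":8,"he":59,"iq":96,"qhr":86},[79,47],{"nvm":45,"w":56}],"tj":[54,{"c":13,"noi":48,"r":16,"xxe":26},{"f":47,"hwv":94,"l":65,"vs":20,"wkz":81}]}
After op 5 (add /nmk/2 26): {"c":[{"dqk":72,"kpe":59,"tcr":14,"znm":6},[65,84,57]],"nmk":[{"gc":83,"o":36},{"aws":8,"he":59,"iq":96,"qhr":86},26,[79,47],{"nvm":45,"w":56}],"tj":[54,{"c":13,"noi":48,"r":16,"xxe":26},{"f":47,"hwv":94,"l":65,"vs":20,"wkz":81}]}
After op 6 (remove /nmk/1/iq): {"c":[{"dqk":72,"kpe":59,"tcr":14,"znm":6},[65,84,57]],"nmk":[{"gc":83,"o":36},{"aws":8,"he":59,"qhr":86},26,[79,47],{"nvm":45,"w":56}],"tj":[54,{"c":13,"noi":48,"r":16,"xxe":26},{"f":47,"hwv":94,"l":65,"vs":20,"wkz":81}]}
After op 7 (add /tj/1/x 17): {"c":[{"dqk":72,"kpe":59,"tcr":14,"znm":6},[65,84,57]],"nmk":[{"gc":83,"o":36},{"aws":8,"he":59,"qhr":86},26,[79,47],{"nvm":45,"w":56}],"tj":[54,{"c":13,"noi":48,"r":16,"x":17,"xxe":26},{"f":47,"hwv":94,"l":65,"vs":20,"wkz":81}]}
After op 8 (add /nmk/4/w 44): {"c":[{"dqk":72,"kpe":59,"tcr":14,"znm":6},[65,84,57]],"nmk":[{"gc":83,"o":36},{"aws":8,"he":59,"qhr":86},26,[79,47],{"nvm":45,"w":44}],"tj":[54,{"c":13,"noi":48,"r":16,"x":17,"xxe":26},{"f":47,"hwv":94,"l":65,"vs":20,"wkz":81}]}
After op 9 (add /nmk/4/xmh 22): {"c":[{"dqk":72,"kpe":59,"tcr":14,"znm":6},[65,84,57]],"nmk":[{"gc":83,"o":36},{"aws":8,"he":59,"qhr":86},26,[79,47],{"nvm":45,"w":44,"xmh":22}],"tj":[54,{"c":13,"noi":48,"r":16,"x":17,"xxe":26},{"f":47,"hwv":94,"l":65,"vs":20,"wkz":81}]}
After op 10 (remove /c/1/1): {"c":[{"dqk":72,"kpe":59,"tcr":14,"znm":6},[65,57]],"nmk":[{"gc":83,"o":36},{"aws":8,"he":59,"qhr":86},26,[79,47],{"nvm":45,"w":44,"xmh":22}],"tj":[54,{"c":13,"noi":48,"r":16,"x":17,"xxe":26},{"f":47,"hwv":94,"l":65,"vs":20,"wkz":81}]}
After op 11 (add /c/0 72): {"c":[72,{"dqk":72,"kpe":59,"tcr":14,"znm":6},[65,57]],"nmk":[{"gc":83,"o":36},{"aws":8,"he":59,"qhr":86},26,[79,47],{"nvm":45,"w":44,"xmh":22}],"tj":[54,{"c":13,"noi":48,"r":16,"x":17,"xxe":26},{"f":47,"hwv":94,"l":65,"vs":20,"wkz":81}]}
After op 12 (add /c/1/e 6): {"c":[72,{"dqk":72,"e":6,"kpe":59,"tcr":14,"znm":6},[65,57]],"nmk":[{"gc":83,"o":36},{"aws":8,"he":59,"qhr":86},26,[79,47],{"nvm":45,"w":44,"xmh":22}],"tj":[54,{"c":13,"noi":48,"r":16,"x":17,"xxe":26},{"f":47,"hwv":94,"l":65,"vs":20,"wkz":81}]}
After op 13 (add /tj/0 46): {"c":[72,{"dqk":72,"e":6,"kpe":59,"tcr":14,"znm":6},[65,57]],"nmk":[{"gc":83,"o":36},{"aws":8,"he":59,"qhr":86},26,[79,47],{"nvm":45,"w":44,"xmh":22}],"tj":[46,54,{"c":13,"noi":48,"r":16,"x":17,"xxe":26},{"f":47,"hwv":94,"l":65,"vs":20,"wkz":81}]}
After op 14 (replace /tj/2/xxe 62): {"c":[72,{"dqk":72,"e":6,"kpe":59,"tcr":14,"znm":6},[65,57]],"nmk":[{"gc":83,"o":36},{"aws":8,"he":59,"qhr":86},26,[79,47],{"nvm":45,"w":44,"xmh":22}],"tj":[46,54,{"c":13,"noi":48,"r":16,"x":17,"xxe":62},{"f":47,"hwv":94,"l":65,"vs":20,"wkz":81}]}
After op 15 (replace /nmk/1/aws 79): {"c":[72,{"dqk":72,"e":6,"kpe":59,"tcr":14,"znm":6},[65,57]],"nmk":[{"gc":83,"o":36},{"aws":79,"he":59,"qhr":86},26,[79,47],{"nvm":45,"w":44,"xmh":22}],"tj":[46,54,{"c":13,"noi":48,"r":16,"x":17,"xxe":62},{"f":47,"hwv":94,"l":65,"vs":20,"wkz":81}]}
After op 16 (remove /c/2): {"c":[72,{"dqk":72,"e":6,"kpe":59,"tcr":14,"znm":6}],"nmk":[{"gc":83,"o":36},{"aws":79,"he":59,"qhr":86},26,[79,47],{"nvm":45,"w":44,"xmh":22}],"tj":[46,54,{"c":13,"noi":48,"r":16,"x":17,"xxe":62},{"f":47,"hwv":94,"l":65,"vs":20,"wkz":81}]}
After op 17 (replace /nmk/1/qhr 30): {"c":[72,{"dqk":72,"e":6,"kpe":59,"tcr":14,"znm":6}],"nmk":[{"gc":83,"o":36},{"aws":79,"he":59,"qhr":30},26,[79,47],{"nvm":45,"w":44,"xmh":22}],"tj":[46,54,{"c":13,"noi":48,"r":16,"x":17,"xxe":62},{"f":47,"hwv":94,"l":65,"vs":20,"wkz":81}]}
After op 18 (remove /nmk/1/qhr): {"c":[72,{"dqk":72,"e":6,"kpe":59,"tcr":14,"znm":6}],"nmk":[{"gc":83,"o":36},{"aws":79,"he":59},26,[79,47],{"nvm":45,"w":44,"xmh":22}],"tj":[46,54,{"c":13,"noi":48,"r":16,"x":17,"xxe":62},{"f":47,"hwv":94,"l":65,"vs":20,"wkz":81}]}
Size at path /nmk/3: 2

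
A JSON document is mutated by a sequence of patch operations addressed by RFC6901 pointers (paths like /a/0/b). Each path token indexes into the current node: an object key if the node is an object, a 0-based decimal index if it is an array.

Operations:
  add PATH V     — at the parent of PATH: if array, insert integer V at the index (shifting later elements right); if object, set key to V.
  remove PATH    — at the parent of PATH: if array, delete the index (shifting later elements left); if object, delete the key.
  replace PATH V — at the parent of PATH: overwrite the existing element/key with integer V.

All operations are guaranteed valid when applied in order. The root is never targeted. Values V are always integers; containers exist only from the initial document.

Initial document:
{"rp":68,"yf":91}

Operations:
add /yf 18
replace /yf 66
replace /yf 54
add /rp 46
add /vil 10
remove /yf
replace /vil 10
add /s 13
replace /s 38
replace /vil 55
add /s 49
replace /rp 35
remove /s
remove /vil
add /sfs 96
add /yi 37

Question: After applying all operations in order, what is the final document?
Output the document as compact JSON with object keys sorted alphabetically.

Answer: {"rp":35,"sfs":96,"yi":37}

Derivation:
After op 1 (add /yf 18): {"rp":68,"yf":18}
After op 2 (replace /yf 66): {"rp":68,"yf":66}
After op 3 (replace /yf 54): {"rp":68,"yf":54}
After op 4 (add /rp 46): {"rp":46,"yf":54}
After op 5 (add /vil 10): {"rp":46,"vil":10,"yf":54}
After op 6 (remove /yf): {"rp":46,"vil":10}
After op 7 (replace /vil 10): {"rp":46,"vil":10}
After op 8 (add /s 13): {"rp":46,"s":13,"vil":10}
After op 9 (replace /s 38): {"rp":46,"s":38,"vil":10}
After op 10 (replace /vil 55): {"rp":46,"s":38,"vil":55}
After op 11 (add /s 49): {"rp":46,"s":49,"vil":55}
After op 12 (replace /rp 35): {"rp":35,"s":49,"vil":55}
After op 13 (remove /s): {"rp":35,"vil":55}
After op 14 (remove /vil): {"rp":35}
After op 15 (add /sfs 96): {"rp":35,"sfs":96}
After op 16 (add /yi 37): {"rp":35,"sfs":96,"yi":37}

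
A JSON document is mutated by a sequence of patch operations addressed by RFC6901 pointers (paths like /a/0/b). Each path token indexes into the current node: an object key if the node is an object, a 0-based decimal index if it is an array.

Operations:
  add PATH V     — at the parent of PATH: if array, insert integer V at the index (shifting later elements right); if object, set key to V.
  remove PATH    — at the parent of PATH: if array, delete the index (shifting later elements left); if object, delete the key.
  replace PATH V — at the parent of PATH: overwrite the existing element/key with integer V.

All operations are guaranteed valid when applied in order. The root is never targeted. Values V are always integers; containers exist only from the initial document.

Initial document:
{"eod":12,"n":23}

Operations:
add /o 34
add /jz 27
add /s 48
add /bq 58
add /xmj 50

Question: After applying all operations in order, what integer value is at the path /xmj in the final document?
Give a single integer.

Answer: 50

Derivation:
After op 1 (add /o 34): {"eod":12,"n":23,"o":34}
After op 2 (add /jz 27): {"eod":12,"jz":27,"n":23,"o":34}
After op 3 (add /s 48): {"eod":12,"jz":27,"n":23,"o":34,"s":48}
After op 4 (add /bq 58): {"bq":58,"eod":12,"jz":27,"n":23,"o":34,"s":48}
After op 5 (add /xmj 50): {"bq":58,"eod":12,"jz":27,"n":23,"o":34,"s":48,"xmj":50}
Value at /xmj: 50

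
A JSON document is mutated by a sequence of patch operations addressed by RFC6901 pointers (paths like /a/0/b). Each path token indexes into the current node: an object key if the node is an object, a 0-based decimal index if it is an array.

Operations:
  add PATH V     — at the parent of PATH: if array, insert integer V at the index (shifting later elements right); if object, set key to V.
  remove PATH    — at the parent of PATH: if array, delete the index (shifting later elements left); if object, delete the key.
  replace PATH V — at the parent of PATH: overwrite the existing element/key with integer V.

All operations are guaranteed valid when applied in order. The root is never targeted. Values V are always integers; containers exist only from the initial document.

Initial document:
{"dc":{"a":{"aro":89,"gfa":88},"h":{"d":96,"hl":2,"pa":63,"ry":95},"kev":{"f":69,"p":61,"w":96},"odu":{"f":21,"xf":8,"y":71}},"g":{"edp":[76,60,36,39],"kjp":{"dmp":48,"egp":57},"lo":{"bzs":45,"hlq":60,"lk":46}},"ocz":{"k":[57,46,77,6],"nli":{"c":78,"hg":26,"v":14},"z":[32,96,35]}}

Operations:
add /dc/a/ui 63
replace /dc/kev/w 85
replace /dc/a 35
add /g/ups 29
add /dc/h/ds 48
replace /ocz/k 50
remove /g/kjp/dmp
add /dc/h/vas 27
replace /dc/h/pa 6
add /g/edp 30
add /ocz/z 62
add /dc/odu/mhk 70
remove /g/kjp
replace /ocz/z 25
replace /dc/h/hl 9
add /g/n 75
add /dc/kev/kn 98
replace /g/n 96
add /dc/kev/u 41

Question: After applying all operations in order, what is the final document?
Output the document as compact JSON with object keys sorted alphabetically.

After op 1 (add /dc/a/ui 63): {"dc":{"a":{"aro":89,"gfa":88,"ui":63},"h":{"d":96,"hl":2,"pa":63,"ry":95},"kev":{"f":69,"p":61,"w":96},"odu":{"f":21,"xf":8,"y":71}},"g":{"edp":[76,60,36,39],"kjp":{"dmp":48,"egp":57},"lo":{"bzs":45,"hlq":60,"lk":46}},"ocz":{"k":[57,46,77,6],"nli":{"c":78,"hg":26,"v":14},"z":[32,96,35]}}
After op 2 (replace /dc/kev/w 85): {"dc":{"a":{"aro":89,"gfa":88,"ui":63},"h":{"d":96,"hl":2,"pa":63,"ry":95},"kev":{"f":69,"p":61,"w":85},"odu":{"f":21,"xf":8,"y":71}},"g":{"edp":[76,60,36,39],"kjp":{"dmp":48,"egp":57},"lo":{"bzs":45,"hlq":60,"lk":46}},"ocz":{"k":[57,46,77,6],"nli":{"c":78,"hg":26,"v":14},"z":[32,96,35]}}
After op 3 (replace /dc/a 35): {"dc":{"a":35,"h":{"d":96,"hl":2,"pa":63,"ry":95},"kev":{"f":69,"p":61,"w":85},"odu":{"f":21,"xf":8,"y":71}},"g":{"edp":[76,60,36,39],"kjp":{"dmp":48,"egp":57},"lo":{"bzs":45,"hlq":60,"lk":46}},"ocz":{"k":[57,46,77,6],"nli":{"c":78,"hg":26,"v":14},"z":[32,96,35]}}
After op 4 (add /g/ups 29): {"dc":{"a":35,"h":{"d":96,"hl":2,"pa":63,"ry":95},"kev":{"f":69,"p":61,"w":85},"odu":{"f":21,"xf":8,"y":71}},"g":{"edp":[76,60,36,39],"kjp":{"dmp":48,"egp":57},"lo":{"bzs":45,"hlq":60,"lk":46},"ups":29},"ocz":{"k":[57,46,77,6],"nli":{"c":78,"hg":26,"v":14},"z":[32,96,35]}}
After op 5 (add /dc/h/ds 48): {"dc":{"a":35,"h":{"d":96,"ds":48,"hl":2,"pa":63,"ry":95},"kev":{"f":69,"p":61,"w":85},"odu":{"f":21,"xf":8,"y":71}},"g":{"edp":[76,60,36,39],"kjp":{"dmp":48,"egp":57},"lo":{"bzs":45,"hlq":60,"lk":46},"ups":29},"ocz":{"k":[57,46,77,6],"nli":{"c":78,"hg":26,"v":14},"z":[32,96,35]}}
After op 6 (replace /ocz/k 50): {"dc":{"a":35,"h":{"d":96,"ds":48,"hl":2,"pa":63,"ry":95},"kev":{"f":69,"p":61,"w":85},"odu":{"f":21,"xf":8,"y":71}},"g":{"edp":[76,60,36,39],"kjp":{"dmp":48,"egp":57},"lo":{"bzs":45,"hlq":60,"lk":46},"ups":29},"ocz":{"k":50,"nli":{"c":78,"hg":26,"v":14},"z":[32,96,35]}}
After op 7 (remove /g/kjp/dmp): {"dc":{"a":35,"h":{"d":96,"ds":48,"hl":2,"pa":63,"ry":95},"kev":{"f":69,"p":61,"w":85},"odu":{"f":21,"xf":8,"y":71}},"g":{"edp":[76,60,36,39],"kjp":{"egp":57},"lo":{"bzs":45,"hlq":60,"lk":46},"ups":29},"ocz":{"k":50,"nli":{"c":78,"hg":26,"v":14},"z":[32,96,35]}}
After op 8 (add /dc/h/vas 27): {"dc":{"a":35,"h":{"d":96,"ds":48,"hl":2,"pa":63,"ry":95,"vas":27},"kev":{"f":69,"p":61,"w":85},"odu":{"f":21,"xf":8,"y":71}},"g":{"edp":[76,60,36,39],"kjp":{"egp":57},"lo":{"bzs":45,"hlq":60,"lk":46},"ups":29},"ocz":{"k":50,"nli":{"c":78,"hg":26,"v":14},"z":[32,96,35]}}
After op 9 (replace /dc/h/pa 6): {"dc":{"a":35,"h":{"d":96,"ds":48,"hl":2,"pa":6,"ry":95,"vas":27},"kev":{"f":69,"p":61,"w":85},"odu":{"f":21,"xf":8,"y":71}},"g":{"edp":[76,60,36,39],"kjp":{"egp":57},"lo":{"bzs":45,"hlq":60,"lk":46},"ups":29},"ocz":{"k":50,"nli":{"c":78,"hg":26,"v":14},"z":[32,96,35]}}
After op 10 (add /g/edp 30): {"dc":{"a":35,"h":{"d":96,"ds":48,"hl":2,"pa":6,"ry":95,"vas":27},"kev":{"f":69,"p":61,"w":85},"odu":{"f":21,"xf":8,"y":71}},"g":{"edp":30,"kjp":{"egp":57},"lo":{"bzs":45,"hlq":60,"lk":46},"ups":29},"ocz":{"k":50,"nli":{"c":78,"hg":26,"v":14},"z":[32,96,35]}}
After op 11 (add /ocz/z 62): {"dc":{"a":35,"h":{"d":96,"ds":48,"hl":2,"pa":6,"ry":95,"vas":27},"kev":{"f":69,"p":61,"w":85},"odu":{"f":21,"xf":8,"y":71}},"g":{"edp":30,"kjp":{"egp":57},"lo":{"bzs":45,"hlq":60,"lk":46},"ups":29},"ocz":{"k":50,"nli":{"c":78,"hg":26,"v":14},"z":62}}
After op 12 (add /dc/odu/mhk 70): {"dc":{"a":35,"h":{"d":96,"ds":48,"hl":2,"pa":6,"ry":95,"vas":27},"kev":{"f":69,"p":61,"w":85},"odu":{"f":21,"mhk":70,"xf":8,"y":71}},"g":{"edp":30,"kjp":{"egp":57},"lo":{"bzs":45,"hlq":60,"lk":46},"ups":29},"ocz":{"k":50,"nli":{"c":78,"hg":26,"v":14},"z":62}}
After op 13 (remove /g/kjp): {"dc":{"a":35,"h":{"d":96,"ds":48,"hl":2,"pa":6,"ry":95,"vas":27},"kev":{"f":69,"p":61,"w":85},"odu":{"f":21,"mhk":70,"xf":8,"y":71}},"g":{"edp":30,"lo":{"bzs":45,"hlq":60,"lk":46},"ups":29},"ocz":{"k":50,"nli":{"c":78,"hg":26,"v":14},"z":62}}
After op 14 (replace /ocz/z 25): {"dc":{"a":35,"h":{"d":96,"ds":48,"hl":2,"pa":6,"ry":95,"vas":27},"kev":{"f":69,"p":61,"w":85},"odu":{"f":21,"mhk":70,"xf":8,"y":71}},"g":{"edp":30,"lo":{"bzs":45,"hlq":60,"lk":46},"ups":29},"ocz":{"k":50,"nli":{"c":78,"hg":26,"v":14},"z":25}}
After op 15 (replace /dc/h/hl 9): {"dc":{"a":35,"h":{"d":96,"ds":48,"hl":9,"pa":6,"ry":95,"vas":27},"kev":{"f":69,"p":61,"w":85},"odu":{"f":21,"mhk":70,"xf":8,"y":71}},"g":{"edp":30,"lo":{"bzs":45,"hlq":60,"lk":46},"ups":29},"ocz":{"k":50,"nli":{"c":78,"hg":26,"v":14},"z":25}}
After op 16 (add /g/n 75): {"dc":{"a":35,"h":{"d":96,"ds":48,"hl":9,"pa":6,"ry":95,"vas":27},"kev":{"f":69,"p":61,"w":85},"odu":{"f":21,"mhk":70,"xf":8,"y":71}},"g":{"edp":30,"lo":{"bzs":45,"hlq":60,"lk":46},"n":75,"ups":29},"ocz":{"k":50,"nli":{"c":78,"hg":26,"v":14},"z":25}}
After op 17 (add /dc/kev/kn 98): {"dc":{"a":35,"h":{"d":96,"ds":48,"hl":9,"pa":6,"ry":95,"vas":27},"kev":{"f":69,"kn":98,"p":61,"w":85},"odu":{"f":21,"mhk":70,"xf":8,"y":71}},"g":{"edp":30,"lo":{"bzs":45,"hlq":60,"lk":46},"n":75,"ups":29},"ocz":{"k":50,"nli":{"c":78,"hg":26,"v":14},"z":25}}
After op 18 (replace /g/n 96): {"dc":{"a":35,"h":{"d":96,"ds":48,"hl":9,"pa":6,"ry":95,"vas":27},"kev":{"f":69,"kn":98,"p":61,"w":85},"odu":{"f":21,"mhk":70,"xf":8,"y":71}},"g":{"edp":30,"lo":{"bzs":45,"hlq":60,"lk":46},"n":96,"ups":29},"ocz":{"k":50,"nli":{"c":78,"hg":26,"v":14},"z":25}}
After op 19 (add /dc/kev/u 41): {"dc":{"a":35,"h":{"d":96,"ds":48,"hl":9,"pa":6,"ry":95,"vas":27},"kev":{"f":69,"kn":98,"p":61,"u":41,"w":85},"odu":{"f":21,"mhk":70,"xf":8,"y":71}},"g":{"edp":30,"lo":{"bzs":45,"hlq":60,"lk":46},"n":96,"ups":29},"ocz":{"k":50,"nli":{"c":78,"hg":26,"v":14},"z":25}}

Answer: {"dc":{"a":35,"h":{"d":96,"ds":48,"hl":9,"pa":6,"ry":95,"vas":27},"kev":{"f":69,"kn":98,"p":61,"u":41,"w":85},"odu":{"f":21,"mhk":70,"xf":8,"y":71}},"g":{"edp":30,"lo":{"bzs":45,"hlq":60,"lk":46},"n":96,"ups":29},"ocz":{"k":50,"nli":{"c":78,"hg":26,"v":14},"z":25}}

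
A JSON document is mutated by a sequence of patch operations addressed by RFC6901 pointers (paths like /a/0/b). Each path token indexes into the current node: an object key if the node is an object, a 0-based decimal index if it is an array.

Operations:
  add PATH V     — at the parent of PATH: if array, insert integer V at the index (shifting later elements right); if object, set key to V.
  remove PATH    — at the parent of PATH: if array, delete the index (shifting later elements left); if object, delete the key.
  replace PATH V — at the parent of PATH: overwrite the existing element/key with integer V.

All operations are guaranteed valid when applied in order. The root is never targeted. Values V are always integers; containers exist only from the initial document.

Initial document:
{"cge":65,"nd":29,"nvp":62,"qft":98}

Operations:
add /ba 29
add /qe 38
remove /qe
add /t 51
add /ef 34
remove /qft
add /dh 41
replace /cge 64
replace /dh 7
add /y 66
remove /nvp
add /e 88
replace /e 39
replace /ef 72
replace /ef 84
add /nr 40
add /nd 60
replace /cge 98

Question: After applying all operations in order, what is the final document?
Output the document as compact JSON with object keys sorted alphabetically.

After op 1 (add /ba 29): {"ba":29,"cge":65,"nd":29,"nvp":62,"qft":98}
After op 2 (add /qe 38): {"ba":29,"cge":65,"nd":29,"nvp":62,"qe":38,"qft":98}
After op 3 (remove /qe): {"ba":29,"cge":65,"nd":29,"nvp":62,"qft":98}
After op 4 (add /t 51): {"ba":29,"cge":65,"nd":29,"nvp":62,"qft":98,"t":51}
After op 5 (add /ef 34): {"ba":29,"cge":65,"ef":34,"nd":29,"nvp":62,"qft":98,"t":51}
After op 6 (remove /qft): {"ba":29,"cge":65,"ef":34,"nd":29,"nvp":62,"t":51}
After op 7 (add /dh 41): {"ba":29,"cge":65,"dh":41,"ef":34,"nd":29,"nvp":62,"t":51}
After op 8 (replace /cge 64): {"ba":29,"cge":64,"dh":41,"ef":34,"nd":29,"nvp":62,"t":51}
After op 9 (replace /dh 7): {"ba":29,"cge":64,"dh":7,"ef":34,"nd":29,"nvp":62,"t":51}
After op 10 (add /y 66): {"ba":29,"cge":64,"dh":7,"ef":34,"nd":29,"nvp":62,"t":51,"y":66}
After op 11 (remove /nvp): {"ba":29,"cge":64,"dh":7,"ef":34,"nd":29,"t":51,"y":66}
After op 12 (add /e 88): {"ba":29,"cge":64,"dh":7,"e":88,"ef":34,"nd":29,"t":51,"y":66}
After op 13 (replace /e 39): {"ba":29,"cge":64,"dh":7,"e":39,"ef":34,"nd":29,"t":51,"y":66}
After op 14 (replace /ef 72): {"ba":29,"cge":64,"dh":7,"e":39,"ef":72,"nd":29,"t":51,"y":66}
After op 15 (replace /ef 84): {"ba":29,"cge":64,"dh":7,"e":39,"ef":84,"nd":29,"t":51,"y":66}
After op 16 (add /nr 40): {"ba":29,"cge":64,"dh":7,"e":39,"ef":84,"nd":29,"nr":40,"t":51,"y":66}
After op 17 (add /nd 60): {"ba":29,"cge":64,"dh":7,"e":39,"ef":84,"nd":60,"nr":40,"t":51,"y":66}
After op 18 (replace /cge 98): {"ba":29,"cge":98,"dh":7,"e":39,"ef":84,"nd":60,"nr":40,"t":51,"y":66}

Answer: {"ba":29,"cge":98,"dh":7,"e":39,"ef":84,"nd":60,"nr":40,"t":51,"y":66}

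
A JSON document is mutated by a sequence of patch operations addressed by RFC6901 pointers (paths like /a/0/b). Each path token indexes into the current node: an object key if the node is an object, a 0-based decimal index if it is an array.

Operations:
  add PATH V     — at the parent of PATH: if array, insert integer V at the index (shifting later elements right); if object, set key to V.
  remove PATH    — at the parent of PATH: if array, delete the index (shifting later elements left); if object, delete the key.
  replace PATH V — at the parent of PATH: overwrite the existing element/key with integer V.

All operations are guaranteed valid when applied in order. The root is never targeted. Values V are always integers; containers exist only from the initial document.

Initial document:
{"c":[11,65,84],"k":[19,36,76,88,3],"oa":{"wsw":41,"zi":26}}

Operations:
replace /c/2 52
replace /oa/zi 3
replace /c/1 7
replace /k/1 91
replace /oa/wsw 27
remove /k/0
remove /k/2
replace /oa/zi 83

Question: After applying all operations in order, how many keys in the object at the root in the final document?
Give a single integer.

Answer: 3

Derivation:
After op 1 (replace /c/2 52): {"c":[11,65,52],"k":[19,36,76,88,3],"oa":{"wsw":41,"zi":26}}
After op 2 (replace /oa/zi 3): {"c":[11,65,52],"k":[19,36,76,88,3],"oa":{"wsw":41,"zi":3}}
After op 3 (replace /c/1 7): {"c":[11,7,52],"k":[19,36,76,88,3],"oa":{"wsw":41,"zi":3}}
After op 4 (replace /k/1 91): {"c":[11,7,52],"k":[19,91,76,88,3],"oa":{"wsw":41,"zi":3}}
After op 5 (replace /oa/wsw 27): {"c":[11,7,52],"k":[19,91,76,88,3],"oa":{"wsw":27,"zi":3}}
After op 6 (remove /k/0): {"c":[11,7,52],"k":[91,76,88,3],"oa":{"wsw":27,"zi":3}}
After op 7 (remove /k/2): {"c":[11,7,52],"k":[91,76,3],"oa":{"wsw":27,"zi":3}}
After op 8 (replace /oa/zi 83): {"c":[11,7,52],"k":[91,76,3],"oa":{"wsw":27,"zi":83}}
Size at the root: 3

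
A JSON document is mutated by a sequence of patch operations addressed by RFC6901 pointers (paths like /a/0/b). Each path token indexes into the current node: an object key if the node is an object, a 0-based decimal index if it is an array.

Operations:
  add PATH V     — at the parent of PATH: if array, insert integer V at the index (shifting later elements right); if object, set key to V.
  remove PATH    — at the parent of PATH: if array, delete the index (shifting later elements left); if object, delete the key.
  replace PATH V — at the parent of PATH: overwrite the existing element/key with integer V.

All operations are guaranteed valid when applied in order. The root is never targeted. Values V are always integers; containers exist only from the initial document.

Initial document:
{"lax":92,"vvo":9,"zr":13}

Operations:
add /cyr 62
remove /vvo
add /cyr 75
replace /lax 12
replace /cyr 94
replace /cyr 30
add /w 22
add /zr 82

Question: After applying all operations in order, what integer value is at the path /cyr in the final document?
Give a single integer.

Answer: 30

Derivation:
After op 1 (add /cyr 62): {"cyr":62,"lax":92,"vvo":9,"zr":13}
After op 2 (remove /vvo): {"cyr":62,"lax":92,"zr":13}
After op 3 (add /cyr 75): {"cyr":75,"lax":92,"zr":13}
After op 4 (replace /lax 12): {"cyr":75,"lax":12,"zr":13}
After op 5 (replace /cyr 94): {"cyr":94,"lax":12,"zr":13}
After op 6 (replace /cyr 30): {"cyr":30,"lax":12,"zr":13}
After op 7 (add /w 22): {"cyr":30,"lax":12,"w":22,"zr":13}
After op 8 (add /zr 82): {"cyr":30,"lax":12,"w":22,"zr":82}
Value at /cyr: 30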